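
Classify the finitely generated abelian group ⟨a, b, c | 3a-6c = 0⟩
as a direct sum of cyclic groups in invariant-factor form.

Answer: M ≅ ℤ^2 ⊕ ℤ/3

Derivation:
rank_ℚ(R)=1; free=3−1=2
SNF(R) diag = [3] → torsion [3]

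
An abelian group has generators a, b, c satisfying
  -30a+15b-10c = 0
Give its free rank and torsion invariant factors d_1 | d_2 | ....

Answer: M ≅ ℤ^2 ⊕ ℤ/5

Derivation:
rank_ℚ(R)=1; free=3−1=2
SNF(R) diag = [5] → torsion [5]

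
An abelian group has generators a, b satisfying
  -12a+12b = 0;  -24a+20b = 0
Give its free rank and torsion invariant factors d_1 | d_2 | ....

rank_ℚ(R)=2; free=2−2=0
SNF(R) diag = [4, 12] → torsion [4, 12]

Answer: M ≅ ℤ/4 ⊕ ℤ/12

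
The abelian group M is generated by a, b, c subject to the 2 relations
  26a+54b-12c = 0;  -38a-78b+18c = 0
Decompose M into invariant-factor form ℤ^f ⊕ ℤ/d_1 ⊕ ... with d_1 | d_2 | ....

Answer: M ≅ ℤ^1 ⊕ ℤ/2 ⊕ ℤ/6

Derivation:
rank_ℚ(R)=2; free=3−2=1
SNF(R) diag = [2, 6] → torsion [2, 6]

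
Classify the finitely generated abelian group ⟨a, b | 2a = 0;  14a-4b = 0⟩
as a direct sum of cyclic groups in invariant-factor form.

Answer: M ≅ ℤ/2 ⊕ ℤ/4

Derivation:
rank_ℚ(R)=2; free=2−2=0
SNF(R) diag = [2, 4] → torsion [2, 4]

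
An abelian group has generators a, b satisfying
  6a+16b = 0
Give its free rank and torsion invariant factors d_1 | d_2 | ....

Answer: M ≅ ℤ^1 ⊕ ℤ/2

Derivation:
rank_ℚ(R)=1; free=2−1=1
SNF(R) diag = [2] → torsion [2]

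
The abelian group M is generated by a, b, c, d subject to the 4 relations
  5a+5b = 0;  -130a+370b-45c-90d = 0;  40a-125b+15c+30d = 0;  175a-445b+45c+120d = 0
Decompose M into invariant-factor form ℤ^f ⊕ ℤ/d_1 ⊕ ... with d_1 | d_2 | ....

Answer: M ≅ ℤ/5 ⊕ ℤ/5 ⊕ ℤ/15 ⊕ ℤ/30

Derivation:
rank_ℚ(R)=4; free=4−4=0
SNF(R) diag = [5, 5, 15, 30] → torsion [5, 5, 15, 30]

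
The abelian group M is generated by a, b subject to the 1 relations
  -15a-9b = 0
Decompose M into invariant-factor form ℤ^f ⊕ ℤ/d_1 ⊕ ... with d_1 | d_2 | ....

rank_ℚ(R)=1; free=2−1=1
SNF(R) diag = [3] → torsion [3]

Answer: M ≅ ℤ^1 ⊕ ℤ/3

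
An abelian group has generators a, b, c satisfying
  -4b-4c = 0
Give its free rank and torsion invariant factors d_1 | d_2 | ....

rank_ℚ(R)=1; free=3−1=2
SNF(R) diag = [4] → torsion [4]

Answer: M ≅ ℤ^2 ⊕ ℤ/4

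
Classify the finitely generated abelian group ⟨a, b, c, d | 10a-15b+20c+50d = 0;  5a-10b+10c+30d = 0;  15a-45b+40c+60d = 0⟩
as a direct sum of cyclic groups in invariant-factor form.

rank_ℚ(R)=3; free=4−3=1
SNF(R) diag = [5, 5, 10] → torsion [5, 5, 10]

Answer: M ≅ ℤ^1 ⊕ ℤ/5 ⊕ ℤ/5 ⊕ ℤ/10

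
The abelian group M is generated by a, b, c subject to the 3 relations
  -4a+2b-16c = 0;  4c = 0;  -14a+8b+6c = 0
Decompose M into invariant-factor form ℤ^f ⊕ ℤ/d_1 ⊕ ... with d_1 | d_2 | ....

Answer: M ≅ ℤ/2 ⊕ ℤ/2 ⊕ ℤ/4

Derivation:
rank_ℚ(R)=3; free=3−3=0
SNF(R) diag = [2, 2, 4] → torsion [2, 2, 4]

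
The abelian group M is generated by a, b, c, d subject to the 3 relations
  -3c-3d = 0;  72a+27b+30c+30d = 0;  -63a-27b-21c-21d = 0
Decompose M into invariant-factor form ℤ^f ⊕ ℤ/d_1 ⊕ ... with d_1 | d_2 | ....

rank_ℚ(R)=3; free=4−3=1
SNF(R) diag = [3, 9, 27] → torsion [3, 9, 27]

Answer: M ≅ ℤ^1 ⊕ ℤ/3 ⊕ ℤ/9 ⊕ ℤ/27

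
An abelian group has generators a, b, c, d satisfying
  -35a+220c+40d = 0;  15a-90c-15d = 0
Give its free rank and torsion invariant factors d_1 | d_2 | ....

rank_ℚ(R)=2; free=4−2=2
SNF(R) diag = [5, 15] → torsion [5, 15]

Answer: M ≅ ℤ^2 ⊕ ℤ/5 ⊕ ℤ/15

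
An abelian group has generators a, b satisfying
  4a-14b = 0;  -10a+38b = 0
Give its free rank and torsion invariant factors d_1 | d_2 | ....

Answer: M ≅ ℤ/2 ⊕ ℤ/6

Derivation:
rank_ℚ(R)=2; free=2−2=0
SNF(R) diag = [2, 6] → torsion [2, 6]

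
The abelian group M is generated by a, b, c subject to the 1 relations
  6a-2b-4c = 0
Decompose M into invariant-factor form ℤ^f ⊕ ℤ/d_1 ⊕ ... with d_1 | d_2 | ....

Answer: M ≅ ℤ^2 ⊕ ℤ/2

Derivation:
rank_ℚ(R)=1; free=3−1=2
SNF(R) diag = [2] → torsion [2]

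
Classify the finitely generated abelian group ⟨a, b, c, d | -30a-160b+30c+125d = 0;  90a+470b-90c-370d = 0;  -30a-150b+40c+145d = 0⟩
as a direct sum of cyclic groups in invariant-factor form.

Answer: M ≅ ℤ^1 ⊕ ℤ/5 ⊕ ℤ/10 ⊕ ℤ/30

Derivation:
rank_ℚ(R)=3; free=4−3=1
SNF(R) diag = [5, 10, 30] → torsion [5, 10, 30]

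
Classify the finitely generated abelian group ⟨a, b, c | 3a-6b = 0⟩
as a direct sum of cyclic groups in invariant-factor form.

Answer: M ≅ ℤ^2 ⊕ ℤ/3

Derivation:
rank_ℚ(R)=1; free=3−1=2
SNF(R) diag = [3] → torsion [3]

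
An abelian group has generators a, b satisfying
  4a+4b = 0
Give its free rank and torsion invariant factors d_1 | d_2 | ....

Answer: M ≅ ℤ^1 ⊕ ℤ/4

Derivation:
rank_ℚ(R)=1; free=2−1=1
SNF(R) diag = [4] → torsion [4]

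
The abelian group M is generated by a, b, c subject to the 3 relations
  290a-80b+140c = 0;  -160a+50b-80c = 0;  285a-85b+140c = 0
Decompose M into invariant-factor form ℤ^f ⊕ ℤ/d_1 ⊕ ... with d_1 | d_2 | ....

Answer: M ≅ ℤ/5 ⊕ ℤ/10 ⊕ ℤ/20

Derivation:
rank_ℚ(R)=3; free=3−3=0
SNF(R) diag = [5, 10, 20] → torsion [5, 10, 20]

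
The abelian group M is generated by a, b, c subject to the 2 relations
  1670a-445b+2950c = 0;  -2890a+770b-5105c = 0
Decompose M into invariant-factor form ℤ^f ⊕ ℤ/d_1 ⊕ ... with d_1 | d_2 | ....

rank_ℚ(R)=2; free=3−2=1
SNF(R) diag = [5, 15] → torsion [5, 15]

Answer: M ≅ ℤ^1 ⊕ ℤ/5 ⊕ ℤ/15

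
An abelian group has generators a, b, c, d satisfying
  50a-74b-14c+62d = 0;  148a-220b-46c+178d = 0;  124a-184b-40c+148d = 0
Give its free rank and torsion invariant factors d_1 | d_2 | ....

Answer: M ≅ ℤ^1 ⊕ ℤ/2 ⊕ ℤ/6 ⊕ ℤ/12

Derivation:
rank_ℚ(R)=3; free=4−3=1
SNF(R) diag = [2, 6, 12] → torsion [2, 6, 12]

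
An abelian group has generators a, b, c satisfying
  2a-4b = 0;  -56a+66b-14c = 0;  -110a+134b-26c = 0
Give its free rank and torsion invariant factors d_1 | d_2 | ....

Answer: M ≅ ℤ/2 ⊕ ℤ/2 ⊕ ℤ/4

Derivation:
rank_ℚ(R)=3; free=3−3=0
SNF(R) diag = [2, 2, 4] → torsion [2, 2, 4]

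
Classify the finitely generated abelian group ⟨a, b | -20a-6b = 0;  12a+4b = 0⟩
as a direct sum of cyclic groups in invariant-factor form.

rank_ℚ(R)=2; free=2−2=0
SNF(R) diag = [2, 4] → torsion [2, 4]

Answer: M ≅ ℤ/2 ⊕ ℤ/4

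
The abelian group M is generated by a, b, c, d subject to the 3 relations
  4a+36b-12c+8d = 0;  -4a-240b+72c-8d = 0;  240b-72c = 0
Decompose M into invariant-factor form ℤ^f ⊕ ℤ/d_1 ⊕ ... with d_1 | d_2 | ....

Answer: M ≅ ℤ^1 ⊕ ℤ/4 ⊕ ℤ/12 ⊕ ℤ/24

Derivation:
rank_ℚ(R)=3; free=4−3=1
SNF(R) diag = [4, 12, 24] → torsion [4, 12, 24]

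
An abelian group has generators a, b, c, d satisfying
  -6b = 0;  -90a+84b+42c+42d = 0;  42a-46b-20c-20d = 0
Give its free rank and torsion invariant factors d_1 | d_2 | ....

Answer: M ≅ ℤ^1 ⊕ ℤ/2 ⊕ ℤ/6 ⊕ ℤ/18

Derivation:
rank_ℚ(R)=3; free=4−3=1
SNF(R) diag = [2, 6, 18] → torsion [2, 6, 18]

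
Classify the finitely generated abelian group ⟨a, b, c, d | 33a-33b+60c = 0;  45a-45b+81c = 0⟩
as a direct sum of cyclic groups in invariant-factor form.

Answer: M ≅ ℤ^2 ⊕ ℤ/3 ⊕ ℤ/9

Derivation:
rank_ℚ(R)=2; free=4−2=2
SNF(R) diag = [3, 9] → torsion [3, 9]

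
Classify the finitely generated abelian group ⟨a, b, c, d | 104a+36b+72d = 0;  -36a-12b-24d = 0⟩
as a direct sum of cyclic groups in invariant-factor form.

Answer: M ≅ ℤ^2 ⊕ ℤ/4 ⊕ ℤ/12

Derivation:
rank_ℚ(R)=2; free=4−2=2
SNF(R) diag = [4, 12] → torsion [4, 12]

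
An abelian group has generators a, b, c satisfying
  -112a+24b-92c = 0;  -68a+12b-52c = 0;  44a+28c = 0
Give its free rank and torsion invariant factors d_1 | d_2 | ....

rank_ℚ(R)=3; free=3−3=0
SNF(R) diag = [4, 12, 36] → torsion [4, 12, 36]

Answer: M ≅ ℤ/4 ⊕ ℤ/12 ⊕ ℤ/36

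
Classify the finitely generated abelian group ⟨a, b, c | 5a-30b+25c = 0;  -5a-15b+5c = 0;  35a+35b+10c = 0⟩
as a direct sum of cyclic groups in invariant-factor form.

rank_ℚ(R)=3; free=3−3=0
SNF(R) diag = [5, 5, 15] → torsion [5, 5, 15]

Answer: M ≅ ℤ/5 ⊕ ℤ/5 ⊕ ℤ/15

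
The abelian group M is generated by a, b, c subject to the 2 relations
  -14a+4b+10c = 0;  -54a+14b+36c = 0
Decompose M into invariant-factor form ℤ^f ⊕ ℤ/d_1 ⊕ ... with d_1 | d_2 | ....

Answer: M ≅ ℤ^1 ⊕ ℤ/2 ⊕ ℤ/2

Derivation:
rank_ℚ(R)=2; free=3−2=1
SNF(R) diag = [2, 2] → torsion [2, 2]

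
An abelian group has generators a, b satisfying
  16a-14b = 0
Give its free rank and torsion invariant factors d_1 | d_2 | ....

rank_ℚ(R)=1; free=2−1=1
SNF(R) diag = [2] → torsion [2]

Answer: M ≅ ℤ^1 ⊕ ℤ/2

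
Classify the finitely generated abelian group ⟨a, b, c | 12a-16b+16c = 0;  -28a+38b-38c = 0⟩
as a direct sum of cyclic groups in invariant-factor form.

rank_ℚ(R)=2; free=3−2=1
SNF(R) diag = [2, 4] → torsion [2, 4]

Answer: M ≅ ℤ^1 ⊕ ℤ/2 ⊕ ℤ/4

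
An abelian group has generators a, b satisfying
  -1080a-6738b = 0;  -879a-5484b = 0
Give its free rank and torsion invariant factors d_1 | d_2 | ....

rank_ℚ(R)=2; free=2−2=0
SNF(R) diag = [3, 6] → torsion [3, 6]

Answer: M ≅ ℤ/3 ⊕ ℤ/6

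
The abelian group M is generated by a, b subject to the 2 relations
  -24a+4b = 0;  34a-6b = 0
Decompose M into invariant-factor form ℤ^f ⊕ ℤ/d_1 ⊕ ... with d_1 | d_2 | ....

rank_ℚ(R)=2; free=2−2=0
SNF(R) diag = [2, 4] → torsion [2, 4]

Answer: M ≅ ℤ/2 ⊕ ℤ/4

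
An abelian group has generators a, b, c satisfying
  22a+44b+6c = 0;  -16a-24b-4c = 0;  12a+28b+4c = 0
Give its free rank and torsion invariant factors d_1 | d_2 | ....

Answer: M ≅ ℤ/2 ⊕ ℤ/4 ⊕ ℤ/12

Derivation:
rank_ℚ(R)=3; free=3−3=0
SNF(R) diag = [2, 4, 12] → torsion [2, 4, 12]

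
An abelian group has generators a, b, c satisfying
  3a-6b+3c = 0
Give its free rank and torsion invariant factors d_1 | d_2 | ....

rank_ℚ(R)=1; free=3−1=2
SNF(R) diag = [3] → torsion [3]

Answer: M ≅ ℤ^2 ⊕ ℤ/3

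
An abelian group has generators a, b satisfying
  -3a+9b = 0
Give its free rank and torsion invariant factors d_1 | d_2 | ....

Answer: M ≅ ℤ^1 ⊕ ℤ/3

Derivation:
rank_ℚ(R)=1; free=2−1=1
SNF(R) diag = [3] → torsion [3]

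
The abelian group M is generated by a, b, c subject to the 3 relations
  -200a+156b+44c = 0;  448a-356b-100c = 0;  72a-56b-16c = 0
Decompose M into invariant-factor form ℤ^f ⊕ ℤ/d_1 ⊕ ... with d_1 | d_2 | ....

Answer: M ≅ ℤ/4 ⊕ ℤ/8 ⊕ ℤ/8

Derivation:
rank_ℚ(R)=3; free=3−3=0
SNF(R) diag = [4, 8, 8] → torsion [4, 8, 8]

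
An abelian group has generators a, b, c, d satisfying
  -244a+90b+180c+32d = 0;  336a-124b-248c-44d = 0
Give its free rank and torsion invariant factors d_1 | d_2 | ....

Answer: M ≅ ℤ^2 ⊕ ℤ/2 ⊕ ℤ/4

Derivation:
rank_ℚ(R)=2; free=4−2=2
SNF(R) diag = [2, 4] → torsion [2, 4]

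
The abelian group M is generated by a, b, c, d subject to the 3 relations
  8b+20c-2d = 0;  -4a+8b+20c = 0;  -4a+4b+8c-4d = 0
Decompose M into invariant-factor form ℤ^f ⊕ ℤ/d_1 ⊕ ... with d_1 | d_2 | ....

Answer: M ≅ ℤ^1 ⊕ ℤ/2 ⊕ ℤ/4 ⊕ ℤ/4

Derivation:
rank_ℚ(R)=3; free=4−3=1
SNF(R) diag = [2, 4, 4] → torsion [2, 4, 4]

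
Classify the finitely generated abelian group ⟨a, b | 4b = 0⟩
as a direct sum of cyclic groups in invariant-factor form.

Answer: M ≅ ℤ^1 ⊕ ℤ/4

Derivation:
rank_ℚ(R)=1; free=2−1=1
SNF(R) diag = [4] → torsion [4]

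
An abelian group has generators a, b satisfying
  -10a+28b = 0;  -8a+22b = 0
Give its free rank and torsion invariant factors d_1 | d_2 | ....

Answer: M ≅ ℤ/2 ⊕ ℤ/2

Derivation:
rank_ℚ(R)=2; free=2−2=0
SNF(R) diag = [2, 2] → torsion [2, 2]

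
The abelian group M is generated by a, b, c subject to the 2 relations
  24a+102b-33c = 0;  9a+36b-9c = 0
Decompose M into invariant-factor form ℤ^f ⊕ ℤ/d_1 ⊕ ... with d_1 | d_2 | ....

rank_ℚ(R)=2; free=3−2=1
SNF(R) diag = [3, 9] → torsion [3, 9]

Answer: M ≅ ℤ^1 ⊕ ℤ/3 ⊕ ℤ/9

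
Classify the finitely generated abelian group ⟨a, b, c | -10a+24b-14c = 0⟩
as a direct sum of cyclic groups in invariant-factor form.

rank_ℚ(R)=1; free=3−1=2
SNF(R) diag = [2] → torsion [2]

Answer: M ≅ ℤ^2 ⊕ ℤ/2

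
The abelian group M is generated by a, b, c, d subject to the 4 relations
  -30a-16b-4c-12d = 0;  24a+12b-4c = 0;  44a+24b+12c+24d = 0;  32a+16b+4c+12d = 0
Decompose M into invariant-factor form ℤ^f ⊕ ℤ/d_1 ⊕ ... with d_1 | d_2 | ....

Answer: M ≅ ℤ/2 ⊕ ℤ/4 ⊕ ℤ/4 ⊕ ℤ/12

Derivation:
rank_ℚ(R)=4; free=4−4=0
SNF(R) diag = [2, 4, 4, 12] → torsion [2, 4, 4, 12]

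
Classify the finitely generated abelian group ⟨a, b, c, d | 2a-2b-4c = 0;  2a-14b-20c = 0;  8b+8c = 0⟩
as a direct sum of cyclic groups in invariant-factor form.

Answer: M ≅ ℤ^1 ⊕ ℤ/2 ⊕ ℤ/4 ⊕ ℤ/8

Derivation:
rank_ℚ(R)=3; free=4−3=1
SNF(R) diag = [2, 4, 8] → torsion [2, 4, 8]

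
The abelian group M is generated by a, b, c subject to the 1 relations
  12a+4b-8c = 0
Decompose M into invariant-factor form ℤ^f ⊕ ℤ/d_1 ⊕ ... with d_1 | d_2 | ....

rank_ℚ(R)=1; free=3−1=2
SNF(R) diag = [4] → torsion [4]

Answer: M ≅ ℤ^2 ⊕ ℤ/4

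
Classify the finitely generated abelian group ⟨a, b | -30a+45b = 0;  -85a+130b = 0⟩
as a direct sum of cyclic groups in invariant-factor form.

Answer: M ≅ ℤ/5 ⊕ ℤ/15

Derivation:
rank_ℚ(R)=2; free=2−2=0
SNF(R) diag = [5, 15] → torsion [5, 15]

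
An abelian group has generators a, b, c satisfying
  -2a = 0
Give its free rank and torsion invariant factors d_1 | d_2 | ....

rank_ℚ(R)=1; free=3−1=2
SNF(R) diag = [2] → torsion [2]

Answer: M ≅ ℤ^2 ⊕ ℤ/2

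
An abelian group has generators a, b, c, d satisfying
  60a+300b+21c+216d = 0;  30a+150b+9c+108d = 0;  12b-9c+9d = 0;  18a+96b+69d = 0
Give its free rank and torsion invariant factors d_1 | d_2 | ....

rank_ℚ(R)=4; free=4−4=0
SNF(R) diag = [3, 3, 6, 6] → torsion [3, 3, 6, 6]

Answer: M ≅ ℤ/3 ⊕ ℤ/3 ⊕ ℤ/6 ⊕ ℤ/6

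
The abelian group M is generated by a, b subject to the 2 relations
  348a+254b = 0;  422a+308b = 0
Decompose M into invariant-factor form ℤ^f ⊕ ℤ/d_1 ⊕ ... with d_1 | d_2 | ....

Answer: M ≅ ℤ/2 ⊕ ℤ/2

Derivation:
rank_ℚ(R)=2; free=2−2=0
SNF(R) diag = [2, 2] → torsion [2, 2]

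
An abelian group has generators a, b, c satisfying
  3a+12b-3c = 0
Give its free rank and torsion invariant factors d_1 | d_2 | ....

Answer: M ≅ ℤ^2 ⊕ ℤ/3

Derivation:
rank_ℚ(R)=1; free=3−1=2
SNF(R) diag = [3] → torsion [3]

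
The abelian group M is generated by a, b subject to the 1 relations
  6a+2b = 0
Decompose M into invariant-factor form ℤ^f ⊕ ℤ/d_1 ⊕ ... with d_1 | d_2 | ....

Answer: M ≅ ℤ^1 ⊕ ℤ/2

Derivation:
rank_ℚ(R)=1; free=2−1=1
SNF(R) diag = [2] → torsion [2]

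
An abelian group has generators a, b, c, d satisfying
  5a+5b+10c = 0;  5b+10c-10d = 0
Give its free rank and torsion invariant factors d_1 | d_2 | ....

rank_ℚ(R)=2; free=4−2=2
SNF(R) diag = [5, 5] → torsion [5, 5]

Answer: M ≅ ℤ^2 ⊕ ℤ/5 ⊕ ℤ/5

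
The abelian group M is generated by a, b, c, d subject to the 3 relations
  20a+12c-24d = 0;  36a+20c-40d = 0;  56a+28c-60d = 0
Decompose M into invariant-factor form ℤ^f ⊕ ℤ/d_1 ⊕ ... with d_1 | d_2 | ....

Answer: M ≅ ℤ^1 ⊕ ℤ/4 ⊕ ℤ/4 ⊕ ℤ/8

Derivation:
rank_ℚ(R)=3; free=4−3=1
SNF(R) diag = [4, 4, 8] → torsion [4, 4, 8]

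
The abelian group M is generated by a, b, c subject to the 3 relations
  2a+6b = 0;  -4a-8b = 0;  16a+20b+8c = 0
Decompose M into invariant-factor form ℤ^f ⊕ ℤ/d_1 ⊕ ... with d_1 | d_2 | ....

rank_ℚ(R)=3; free=3−3=0
SNF(R) diag = [2, 4, 8] → torsion [2, 4, 8]

Answer: M ≅ ℤ/2 ⊕ ℤ/4 ⊕ ℤ/8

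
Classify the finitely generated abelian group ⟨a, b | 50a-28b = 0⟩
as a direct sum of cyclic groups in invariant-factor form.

rank_ℚ(R)=1; free=2−1=1
SNF(R) diag = [2] → torsion [2]

Answer: M ≅ ℤ^1 ⊕ ℤ/2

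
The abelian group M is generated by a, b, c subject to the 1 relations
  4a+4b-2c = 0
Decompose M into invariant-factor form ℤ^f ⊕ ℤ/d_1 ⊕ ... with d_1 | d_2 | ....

rank_ℚ(R)=1; free=3−1=2
SNF(R) diag = [2] → torsion [2]

Answer: M ≅ ℤ^2 ⊕ ℤ/2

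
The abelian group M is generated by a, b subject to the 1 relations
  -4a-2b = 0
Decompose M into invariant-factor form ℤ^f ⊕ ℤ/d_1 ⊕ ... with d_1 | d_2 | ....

rank_ℚ(R)=1; free=2−1=1
SNF(R) diag = [2] → torsion [2]

Answer: M ≅ ℤ^1 ⊕ ℤ/2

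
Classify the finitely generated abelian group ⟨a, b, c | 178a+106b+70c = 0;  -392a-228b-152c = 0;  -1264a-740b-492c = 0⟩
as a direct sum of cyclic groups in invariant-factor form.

Answer: M ≅ ℤ/2 ⊕ ℤ/4 ⊕ ℤ/4

Derivation:
rank_ℚ(R)=3; free=3−3=0
SNF(R) diag = [2, 4, 4] → torsion [2, 4, 4]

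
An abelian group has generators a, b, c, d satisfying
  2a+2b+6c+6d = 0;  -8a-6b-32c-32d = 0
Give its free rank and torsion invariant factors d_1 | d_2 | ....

Answer: M ≅ ℤ^2 ⊕ ℤ/2 ⊕ ℤ/2

Derivation:
rank_ℚ(R)=2; free=4−2=2
SNF(R) diag = [2, 2] → torsion [2, 2]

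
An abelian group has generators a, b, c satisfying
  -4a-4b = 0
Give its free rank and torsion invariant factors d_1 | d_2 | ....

Answer: M ≅ ℤ^2 ⊕ ℤ/4

Derivation:
rank_ℚ(R)=1; free=3−1=2
SNF(R) diag = [4] → torsion [4]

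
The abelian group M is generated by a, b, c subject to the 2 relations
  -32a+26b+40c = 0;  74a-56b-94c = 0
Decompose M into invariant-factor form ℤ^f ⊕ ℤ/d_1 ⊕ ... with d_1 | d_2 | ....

Answer: M ≅ ℤ^1 ⊕ ℤ/2 ⊕ ℤ/6

Derivation:
rank_ℚ(R)=2; free=3−2=1
SNF(R) diag = [2, 6] → torsion [2, 6]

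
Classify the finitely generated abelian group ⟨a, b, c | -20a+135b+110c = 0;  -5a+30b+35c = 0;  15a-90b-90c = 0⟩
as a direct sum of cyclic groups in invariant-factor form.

rank_ℚ(R)=3; free=3−3=0
SNF(R) diag = [5, 15, 15] → torsion [5, 15, 15]

Answer: M ≅ ℤ/5 ⊕ ℤ/15 ⊕ ℤ/15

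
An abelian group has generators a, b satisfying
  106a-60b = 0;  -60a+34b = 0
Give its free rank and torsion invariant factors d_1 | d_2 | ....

Answer: M ≅ ℤ/2 ⊕ ℤ/2

Derivation:
rank_ℚ(R)=2; free=2−2=0
SNF(R) diag = [2, 2] → torsion [2, 2]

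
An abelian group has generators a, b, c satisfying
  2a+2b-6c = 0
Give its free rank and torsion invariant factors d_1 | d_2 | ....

Answer: M ≅ ℤ^2 ⊕ ℤ/2

Derivation:
rank_ℚ(R)=1; free=3−1=2
SNF(R) diag = [2] → torsion [2]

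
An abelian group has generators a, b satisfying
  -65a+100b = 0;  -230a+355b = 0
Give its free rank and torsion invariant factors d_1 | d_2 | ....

Answer: M ≅ ℤ/5 ⊕ ℤ/15

Derivation:
rank_ℚ(R)=2; free=2−2=0
SNF(R) diag = [5, 15] → torsion [5, 15]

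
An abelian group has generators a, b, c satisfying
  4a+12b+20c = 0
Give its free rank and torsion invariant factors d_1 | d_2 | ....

Answer: M ≅ ℤ^2 ⊕ ℤ/4

Derivation:
rank_ℚ(R)=1; free=3−1=2
SNF(R) diag = [4] → torsion [4]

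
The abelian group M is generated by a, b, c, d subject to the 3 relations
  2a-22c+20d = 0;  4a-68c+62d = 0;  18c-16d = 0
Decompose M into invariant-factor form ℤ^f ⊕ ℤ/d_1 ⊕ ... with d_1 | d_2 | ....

rank_ℚ(R)=3; free=4−3=1
SNF(R) diag = [2, 2, 6] → torsion [2, 2, 6]

Answer: M ≅ ℤ^1 ⊕ ℤ/2 ⊕ ℤ/2 ⊕ ℤ/6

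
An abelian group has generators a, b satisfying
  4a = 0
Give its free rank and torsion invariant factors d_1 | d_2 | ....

Answer: M ≅ ℤ^1 ⊕ ℤ/4

Derivation:
rank_ℚ(R)=1; free=2−1=1
SNF(R) diag = [4] → torsion [4]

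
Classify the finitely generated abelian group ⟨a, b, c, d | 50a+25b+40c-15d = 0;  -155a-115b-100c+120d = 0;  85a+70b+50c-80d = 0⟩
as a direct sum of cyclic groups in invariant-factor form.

rank_ℚ(R)=3; free=4−3=1
SNF(R) diag = [5, 5, 15] → torsion [5, 5, 15]

Answer: M ≅ ℤ^1 ⊕ ℤ/5 ⊕ ℤ/5 ⊕ ℤ/15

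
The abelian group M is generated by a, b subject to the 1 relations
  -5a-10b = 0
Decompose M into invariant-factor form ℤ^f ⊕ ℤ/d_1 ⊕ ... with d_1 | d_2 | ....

rank_ℚ(R)=1; free=2−1=1
SNF(R) diag = [5] → torsion [5]

Answer: M ≅ ℤ^1 ⊕ ℤ/5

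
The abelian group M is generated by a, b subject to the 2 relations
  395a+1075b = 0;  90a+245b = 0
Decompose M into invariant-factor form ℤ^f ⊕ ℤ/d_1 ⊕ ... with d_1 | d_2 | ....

Answer: M ≅ ℤ/5 ⊕ ℤ/5

Derivation:
rank_ℚ(R)=2; free=2−2=0
SNF(R) diag = [5, 5] → torsion [5, 5]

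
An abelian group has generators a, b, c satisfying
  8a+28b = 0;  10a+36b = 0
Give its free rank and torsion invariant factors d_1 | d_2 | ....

rank_ℚ(R)=2; free=3−2=1
SNF(R) diag = [2, 4] → torsion [2, 4]

Answer: M ≅ ℤ^1 ⊕ ℤ/2 ⊕ ℤ/4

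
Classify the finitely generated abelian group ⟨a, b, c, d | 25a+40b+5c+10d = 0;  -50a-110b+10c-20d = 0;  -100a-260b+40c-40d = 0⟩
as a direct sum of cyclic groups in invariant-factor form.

rank_ℚ(R)=3; free=4−3=1
SNF(R) diag = [5, 10, 20] → torsion [5, 10, 20]

Answer: M ≅ ℤ^1 ⊕ ℤ/5 ⊕ ℤ/10 ⊕ ℤ/20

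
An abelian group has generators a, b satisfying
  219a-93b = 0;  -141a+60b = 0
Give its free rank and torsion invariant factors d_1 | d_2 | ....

rank_ℚ(R)=2; free=2−2=0
SNF(R) diag = [3, 9] → torsion [3, 9]

Answer: M ≅ ℤ/3 ⊕ ℤ/9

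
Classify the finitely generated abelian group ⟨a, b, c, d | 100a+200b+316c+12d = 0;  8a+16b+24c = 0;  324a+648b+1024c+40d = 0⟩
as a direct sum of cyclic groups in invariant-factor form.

rank_ℚ(R)=3; free=4−3=1
SNF(R) diag = [4, 4, 8] → torsion [4, 4, 8]

Answer: M ≅ ℤ^1 ⊕ ℤ/4 ⊕ ℤ/4 ⊕ ℤ/8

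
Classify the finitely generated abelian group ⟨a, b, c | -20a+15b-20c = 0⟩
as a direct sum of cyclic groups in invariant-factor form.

Answer: M ≅ ℤ^2 ⊕ ℤ/5

Derivation:
rank_ℚ(R)=1; free=3−1=2
SNF(R) diag = [5] → torsion [5]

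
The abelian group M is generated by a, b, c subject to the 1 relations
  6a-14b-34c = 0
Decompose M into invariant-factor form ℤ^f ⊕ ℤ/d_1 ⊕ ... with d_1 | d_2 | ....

rank_ℚ(R)=1; free=3−1=2
SNF(R) diag = [2] → torsion [2]

Answer: M ≅ ℤ^2 ⊕ ℤ/2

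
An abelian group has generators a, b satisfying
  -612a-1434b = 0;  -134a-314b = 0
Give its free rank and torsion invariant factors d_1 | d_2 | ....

rank_ℚ(R)=2; free=2−2=0
SNF(R) diag = [2, 6] → torsion [2, 6]

Answer: M ≅ ℤ/2 ⊕ ℤ/6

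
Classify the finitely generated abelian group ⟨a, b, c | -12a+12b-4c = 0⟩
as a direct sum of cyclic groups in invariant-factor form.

rank_ℚ(R)=1; free=3−1=2
SNF(R) diag = [4] → torsion [4]

Answer: M ≅ ℤ^2 ⊕ ℤ/4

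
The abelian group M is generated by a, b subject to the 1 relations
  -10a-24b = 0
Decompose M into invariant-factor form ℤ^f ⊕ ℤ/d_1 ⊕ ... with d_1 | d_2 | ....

Answer: M ≅ ℤ^1 ⊕ ℤ/2

Derivation:
rank_ℚ(R)=1; free=2−1=1
SNF(R) diag = [2] → torsion [2]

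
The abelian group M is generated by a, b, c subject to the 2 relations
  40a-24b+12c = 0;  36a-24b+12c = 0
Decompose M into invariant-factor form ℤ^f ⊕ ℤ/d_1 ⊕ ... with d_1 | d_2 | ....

Answer: M ≅ ℤ^1 ⊕ ℤ/4 ⊕ ℤ/12

Derivation:
rank_ℚ(R)=2; free=3−2=1
SNF(R) diag = [4, 12] → torsion [4, 12]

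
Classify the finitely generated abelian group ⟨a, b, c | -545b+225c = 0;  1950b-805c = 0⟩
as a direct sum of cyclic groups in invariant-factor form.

rank_ℚ(R)=2; free=3−2=1
SNF(R) diag = [5, 5] → torsion [5, 5]

Answer: M ≅ ℤ^1 ⊕ ℤ/5 ⊕ ℤ/5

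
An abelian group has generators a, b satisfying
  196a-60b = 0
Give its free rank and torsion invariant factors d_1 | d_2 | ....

Answer: M ≅ ℤ^1 ⊕ ℤ/4

Derivation:
rank_ℚ(R)=1; free=2−1=1
SNF(R) diag = [4] → torsion [4]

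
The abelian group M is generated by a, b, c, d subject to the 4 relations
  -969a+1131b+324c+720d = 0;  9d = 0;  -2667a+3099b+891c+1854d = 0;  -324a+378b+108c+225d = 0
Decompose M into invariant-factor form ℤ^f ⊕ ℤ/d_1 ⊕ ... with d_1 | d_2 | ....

Answer: M ≅ ℤ/3 ⊕ ℤ/9 ⊕ ℤ/27 ⊕ ℤ/54

Derivation:
rank_ℚ(R)=4; free=4−4=0
SNF(R) diag = [3, 9, 27, 54] → torsion [3, 9, 27, 54]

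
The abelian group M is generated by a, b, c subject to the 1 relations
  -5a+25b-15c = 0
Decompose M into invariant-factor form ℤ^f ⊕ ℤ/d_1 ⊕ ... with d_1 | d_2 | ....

rank_ℚ(R)=1; free=3−1=2
SNF(R) diag = [5] → torsion [5]

Answer: M ≅ ℤ^2 ⊕ ℤ/5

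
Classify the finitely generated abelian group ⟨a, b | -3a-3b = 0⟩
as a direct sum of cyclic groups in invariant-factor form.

rank_ℚ(R)=1; free=2−1=1
SNF(R) diag = [3] → torsion [3]

Answer: M ≅ ℤ^1 ⊕ ℤ/3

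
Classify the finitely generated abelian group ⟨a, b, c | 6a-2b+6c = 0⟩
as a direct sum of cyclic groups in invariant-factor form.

Answer: M ≅ ℤ^2 ⊕ ℤ/2

Derivation:
rank_ℚ(R)=1; free=3−1=2
SNF(R) diag = [2] → torsion [2]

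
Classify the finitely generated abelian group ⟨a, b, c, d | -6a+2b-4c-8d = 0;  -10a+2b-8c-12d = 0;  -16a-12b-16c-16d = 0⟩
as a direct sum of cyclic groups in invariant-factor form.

Answer: M ≅ ℤ^1 ⊕ ℤ/2 ⊕ ℤ/4 ⊕ ℤ/12

Derivation:
rank_ℚ(R)=3; free=4−3=1
SNF(R) diag = [2, 4, 12] → torsion [2, 4, 12]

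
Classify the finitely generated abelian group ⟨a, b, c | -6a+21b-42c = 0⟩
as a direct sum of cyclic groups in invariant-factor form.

rank_ℚ(R)=1; free=3−1=2
SNF(R) diag = [3] → torsion [3]

Answer: M ≅ ℤ^2 ⊕ ℤ/3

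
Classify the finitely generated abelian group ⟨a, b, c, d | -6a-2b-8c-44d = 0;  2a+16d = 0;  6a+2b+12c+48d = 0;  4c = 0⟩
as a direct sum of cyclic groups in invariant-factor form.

Answer: M ≅ ℤ/2 ⊕ ℤ/2 ⊕ ℤ/4 ⊕ ℤ/4

Derivation:
rank_ℚ(R)=4; free=4−4=0
SNF(R) diag = [2, 2, 4, 4] → torsion [2, 2, 4, 4]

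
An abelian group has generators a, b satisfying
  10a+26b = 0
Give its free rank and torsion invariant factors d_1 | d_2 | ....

rank_ℚ(R)=1; free=2−1=1
SNF(R) diag = [2] → torsion [2]

Answer: M ≅ ℤ^1 ⊕ ℤ/2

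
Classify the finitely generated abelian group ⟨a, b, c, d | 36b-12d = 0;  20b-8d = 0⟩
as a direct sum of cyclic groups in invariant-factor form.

rank_ℚ(R)=2; free=4−2=2
SNF(R) diag = [4, 12] → torsion [4, 12]

Answer: M ≅ ℤ^2 ⊕ ℤ/4 ⊕ ℤ/12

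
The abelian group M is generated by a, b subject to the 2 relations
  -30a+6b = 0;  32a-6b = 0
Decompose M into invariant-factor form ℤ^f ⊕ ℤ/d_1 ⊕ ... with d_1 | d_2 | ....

rank_ℚ(R)=2; free=2−2=0
SNF(R) diag = [2, 6] → torsion [2, 6]

Answer: M ≅ ℤ/2 ⊕ ℤ/6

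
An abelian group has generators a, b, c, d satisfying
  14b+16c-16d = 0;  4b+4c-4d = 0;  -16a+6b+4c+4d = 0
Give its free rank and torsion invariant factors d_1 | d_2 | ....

Answer: M ≅ ℤ^1 ⊕ ℤ/2 ⊕ ℤ/4 ⊕ ℤ/8

Derivation:
rank_ℚ(R)=3; free=4−3=1
SNF(R) diag = [2, 4, 8] → torsion [2, 4, 8]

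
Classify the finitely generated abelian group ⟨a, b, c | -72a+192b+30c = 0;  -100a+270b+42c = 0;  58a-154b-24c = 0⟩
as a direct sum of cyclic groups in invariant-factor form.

Answer: M ≅ ℤ/2 ⊕ ℤ/2 ⊕ ℤ/6

Derivation:
rank_ℚ(R)=3; free=3−3=0
SNF(R) diag = [2, 2, 6] → torsion [2, 2, 6]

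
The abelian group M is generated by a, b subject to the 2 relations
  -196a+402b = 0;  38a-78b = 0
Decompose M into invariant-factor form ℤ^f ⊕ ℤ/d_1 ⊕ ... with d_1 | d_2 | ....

Answer: M ≅ ℤ/2 ⊕ ℤ/6

Derivation:
rank_ℚ(R)=2; free=2−2=0
SNF(R) diag = [2, 6] → torsion [2, 6]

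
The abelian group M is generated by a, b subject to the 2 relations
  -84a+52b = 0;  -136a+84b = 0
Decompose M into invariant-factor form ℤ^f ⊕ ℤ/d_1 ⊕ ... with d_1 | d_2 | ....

rank_ℚ(R)=2; free=2−2=0
SNF(R) diag = [4, 4] → torsion [4, 4]

Answer: M ≅ ℤ/4 ⊕ ℤ/4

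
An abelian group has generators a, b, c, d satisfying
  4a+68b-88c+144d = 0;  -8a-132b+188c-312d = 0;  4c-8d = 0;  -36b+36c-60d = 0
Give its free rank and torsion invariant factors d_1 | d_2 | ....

rank_ℚ(R)=4; free=4−4=0
SNF(R) diag = [4, 4, 4, 12] → torsion [4, 4, 4, 12]

Answer: M ≅ ℤ/4 ⊕ ℤ/4 ⊕ ℤ/4 ⊕ ℤ/12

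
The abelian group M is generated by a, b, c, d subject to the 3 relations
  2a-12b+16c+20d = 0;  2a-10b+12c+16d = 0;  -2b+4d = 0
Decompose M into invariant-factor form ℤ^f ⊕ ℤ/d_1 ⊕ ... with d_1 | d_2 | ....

rank_ℚ(R)=3; free=4−3=1
SNF(R) diag = [2, 2, 4] → torsion [2, 2, 4]

Answer: M ≅ ℤ^1 ⊕ ℤ/2 ⊕ ℤ/2 ⊕ ℤ/4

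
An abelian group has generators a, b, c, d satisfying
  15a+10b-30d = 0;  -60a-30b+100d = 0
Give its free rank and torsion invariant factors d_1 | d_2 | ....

Answer: M ≅ ℤ^2 ⊕ ℤ/5 ⊕ ℤ/10

Derivation:
rank_ℚ(R)=2; free=4−2=2
SNF(R) diag = [5, 10] → torsion [5, 10]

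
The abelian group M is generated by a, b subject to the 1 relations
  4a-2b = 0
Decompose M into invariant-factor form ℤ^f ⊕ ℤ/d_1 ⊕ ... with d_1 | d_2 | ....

Answer: M ≅ ℤ^1 ⊕ ℤ/2

Derivation:
rank_ℚ(R)=1; free=2−1=1
SNF(R) diag = [2] → torsion [2]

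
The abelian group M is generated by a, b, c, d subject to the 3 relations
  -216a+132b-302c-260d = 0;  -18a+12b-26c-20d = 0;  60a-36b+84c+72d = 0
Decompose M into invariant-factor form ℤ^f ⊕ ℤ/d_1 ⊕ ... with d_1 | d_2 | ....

Answer: M ≅ ℤ^1 ⊕ ℤ/2 ⊕ ℤ/6 ⊕ ℤ/12

Derivation:
rank_ℚ(R)=3; free=4−3=1
SNF(R) diag = [2, 6, 12] → torsion [2, 6, 12]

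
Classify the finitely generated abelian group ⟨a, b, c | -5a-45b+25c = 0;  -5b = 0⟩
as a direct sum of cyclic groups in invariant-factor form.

Answer: M ≅ ℤ^1 ⊕ ℤ/5 ⊕ ℤ/5

Derivation:
rank_ℚ(R)=2; free=3−2=1
SNF(R) diag = [5, 5] → torsion [5, 5]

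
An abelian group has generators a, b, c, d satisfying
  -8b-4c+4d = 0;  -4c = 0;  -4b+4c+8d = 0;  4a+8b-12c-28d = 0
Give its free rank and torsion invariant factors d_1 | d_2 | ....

Answer: M ≅ ℤ/4 ⊕ ℤ/4 ⊕ ℤ/4 ⊕ ℤ/12

Derivation:
rank_ℚ(R)=4; free=4−4=0
SNF(R) diag = [4, 4, 4, 12] → torsion [4, 4, 4, 12]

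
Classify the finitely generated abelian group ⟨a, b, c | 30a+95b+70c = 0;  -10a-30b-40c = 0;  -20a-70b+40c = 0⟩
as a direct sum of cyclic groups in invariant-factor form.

Answer: M ≅ ℤ/5 ⊕ ℤ/10 ⊕ ℤ/20

Derivation:
rank_ℚ(R)=3; free=3−3=0
SNF(R) diag = [5, 10, 20] → torsion [5, 10, 20]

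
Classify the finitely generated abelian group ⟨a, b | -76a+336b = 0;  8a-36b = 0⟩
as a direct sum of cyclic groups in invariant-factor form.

rank_ℚ(R)=2; free=2−2=0
SNF(R) diag = [4, 12] → torsion [4, 12]

Answer: M ≅ ℤ/4 ⊕ ℤ/12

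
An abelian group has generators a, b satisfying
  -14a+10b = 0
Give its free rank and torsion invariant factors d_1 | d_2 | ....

rank_ℚ(R)=1; free=2−1=1
SNF(R) diag = [2] → torsion [2]

Answer: M ≅ ℤ^1 ⊕ ℤ/2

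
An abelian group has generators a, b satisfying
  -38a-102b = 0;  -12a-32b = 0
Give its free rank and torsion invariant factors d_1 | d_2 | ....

Answer: M ≅ ℤ/2 ⊕ ℤ/4

Derivation:
rank_ℚ(R)=2; free=2−2=0
SNF(R) diag = [2, 4] → torsion [2, 4]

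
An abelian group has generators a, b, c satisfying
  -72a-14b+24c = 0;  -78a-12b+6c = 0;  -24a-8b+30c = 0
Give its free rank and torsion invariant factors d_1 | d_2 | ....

rank_ℚ(R)=3; free=3−3=0
SNF(R) diag = [2, 6, 18] → torsion [2, 6, 18]

Answer: M ≅ ℤ/2 ⊕ ℤ/6 ⊕ ℤ/18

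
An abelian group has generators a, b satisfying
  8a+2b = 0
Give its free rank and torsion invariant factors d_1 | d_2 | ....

Answer: M ≅ ℤ^1 ⊕ ℤ/2

Derivation:
rank_ℚ(R)=1; free=2−1=1
SNF(R) diag = [2] → torsion [2]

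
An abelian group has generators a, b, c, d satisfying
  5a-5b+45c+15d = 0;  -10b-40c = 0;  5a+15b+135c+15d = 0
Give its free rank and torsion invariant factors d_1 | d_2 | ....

Answer: M ≅ ℤ^1 ⊕ ℤ/5 ⊕ ℤ/10 ⊕ ℤ/10

Derivation:
rank_ℚ(R)=3; free=4−3=1
SNF(R) diag = [5, 10, 10] → torsion [5, 10, 10]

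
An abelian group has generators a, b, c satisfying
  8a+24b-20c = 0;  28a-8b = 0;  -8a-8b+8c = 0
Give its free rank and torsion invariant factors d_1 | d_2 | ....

Answer: M ≅ ℤ/4 ⊕ ℤ/4 ⊕ ℤ/8

Derivation:
rank_ℚ(R)=3; free=3−3=0
SNF(R) diag = [4, 4, 8] → torsion [4, 4, 8]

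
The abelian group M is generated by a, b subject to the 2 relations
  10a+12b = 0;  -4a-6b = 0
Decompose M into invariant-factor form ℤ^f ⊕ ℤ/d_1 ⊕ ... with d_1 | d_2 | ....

Answer: M ≅ ℤ/2 ⊕ ℤ/6

Derivation:
rank_ℚ(R)=2; free=2−2=0
SNF(R) diag = [2, 6] → torsion [2, 6]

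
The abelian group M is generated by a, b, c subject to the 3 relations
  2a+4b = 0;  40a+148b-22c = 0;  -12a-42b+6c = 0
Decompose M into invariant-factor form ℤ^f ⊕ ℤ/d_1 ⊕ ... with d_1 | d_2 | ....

Answer: M ≅ ℤ/2 ⊕ ℤ/2 ⊕ ℤ/6

Derivation:
rank_ℚ(R)=3; free=3−3=0
SNF(R) diag = [2, 2, 6] → torsion [2, 2, 6]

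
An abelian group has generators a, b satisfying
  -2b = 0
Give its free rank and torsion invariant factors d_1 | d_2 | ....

Answer: M ≅ ℤ^1 ⊕ ℤ/2

Derivation:
rank_ℚ(R)=1; free=2−1=1
SNF(R) diag = [2] → torsion [2]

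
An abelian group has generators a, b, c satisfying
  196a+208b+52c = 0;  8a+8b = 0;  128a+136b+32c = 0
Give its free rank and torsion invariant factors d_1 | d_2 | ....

Answer: M ≅ ℤ/4 ⊕ ℤ/8 ⊕ ℤ/8

Derivation:
rank_ℚ(R)=3; free=3−3=0
SNF(R) diag = [4, 8, 8] → torsion [4, 8, 8]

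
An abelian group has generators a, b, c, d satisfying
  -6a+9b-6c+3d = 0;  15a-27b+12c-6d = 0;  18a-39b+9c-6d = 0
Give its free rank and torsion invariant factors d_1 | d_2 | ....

rank_ℚ(R)=3; free=4−3=1
SNF(R) diag = [3, 3, 3] → torsion [3, 3, 3]

Answer: M ≅ ℤ^1 ⊕ ℤ/3 ⊕ ℤ/3 ⊕ ℤ/3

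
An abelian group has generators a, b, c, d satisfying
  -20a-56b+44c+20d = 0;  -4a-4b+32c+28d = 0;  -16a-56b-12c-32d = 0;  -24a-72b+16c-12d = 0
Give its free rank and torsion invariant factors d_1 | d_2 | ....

Answer: M ≅ ℤ/4 ⊕ ℤ/4 ⊕ ℤ/4 ⊕ ℤ/12

Derivation:
rank_ℚ(R)=4; free=4−4=0
SNF(R) diag = [4, 4, 4, 12] → torsion [4, 4, 4, 12]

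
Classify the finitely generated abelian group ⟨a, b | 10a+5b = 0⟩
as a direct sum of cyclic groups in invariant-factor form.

rank_ℚ(R)=1; free=2−1=1
SNF(R) diag = [5] → torsion [5]

Answer: M ≅ ℤ^1 ⊕ ℤ/5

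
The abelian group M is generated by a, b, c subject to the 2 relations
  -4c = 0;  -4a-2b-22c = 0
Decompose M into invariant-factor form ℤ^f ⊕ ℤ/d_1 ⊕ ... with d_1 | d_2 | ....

rank_ℚ(R)=2; free=3−2=1
SNF(R) diag = [2, 4] → torsion [2, 4]

Answer: M ≅ ℤ^1 ⊕ ℤ/2 ⊕ ℤ/4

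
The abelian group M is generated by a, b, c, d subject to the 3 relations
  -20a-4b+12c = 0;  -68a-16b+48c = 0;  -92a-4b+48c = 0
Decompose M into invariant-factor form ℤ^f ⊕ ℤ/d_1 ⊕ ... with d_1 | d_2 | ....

rank_ℚ(R)=3; free=4−3=1
SNF(R) diag = [4, 12, 36] → torsion [4, 12, 36]

Answer: M ≅ ℤ^1 ⊕ ℤ/4 ⊕ ℤ/12 ⊕ ℤ/36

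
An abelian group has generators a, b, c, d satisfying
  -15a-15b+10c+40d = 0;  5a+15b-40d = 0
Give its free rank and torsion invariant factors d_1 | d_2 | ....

Answer: M ≅ ℤ^2 ⊕ ℤ/5 ⊕ ℤ/10

Derivation:
rank_ℚ(R)=2; free=4−2=2
SNF(R) diag = [5, 10] → torsion [5, 10]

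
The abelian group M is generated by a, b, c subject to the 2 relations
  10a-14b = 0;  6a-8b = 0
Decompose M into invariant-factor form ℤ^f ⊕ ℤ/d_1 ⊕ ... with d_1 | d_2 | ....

rank_ℚ(R)=2; free=3−2=1
SNF(R) diag = [2, 2] → torsion [2, 2]

Answer: M ≅ ℤ^1 ⊕ ℤ/2 ⊕ ℤ/2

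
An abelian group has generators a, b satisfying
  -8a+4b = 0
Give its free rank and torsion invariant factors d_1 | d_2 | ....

Answer: M ≅ ℤ^1 ⊕ ℤ/4

Derivation:
rank_ℚ(R)=1; free=2−1=1
SNF(R) diag = [4] → torsion [4]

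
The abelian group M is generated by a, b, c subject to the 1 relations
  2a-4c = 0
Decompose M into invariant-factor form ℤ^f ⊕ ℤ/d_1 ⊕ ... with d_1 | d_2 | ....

Answer: M ≅ ℤ^2 ⊕ ℤ/2

Derivation:
rank_ℚ(R)=1; free=3−1=2
SNF(R) diag = [2] → torsion [2]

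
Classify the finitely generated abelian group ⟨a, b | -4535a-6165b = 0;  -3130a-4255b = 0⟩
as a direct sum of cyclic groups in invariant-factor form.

Answer: M ≅ ℤ/5 ⊕ ℤ/5

Derivation:
rank_ℚ(R)=2; free=2−2=0
SNF(R) diag = [5, 5] → torsion [5, 5]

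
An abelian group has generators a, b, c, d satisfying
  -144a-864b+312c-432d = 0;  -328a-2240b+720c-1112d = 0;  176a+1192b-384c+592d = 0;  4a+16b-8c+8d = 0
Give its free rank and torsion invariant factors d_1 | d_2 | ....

Answer: M ≅ ℤ/4 ⊕ ℤ/8 ⊕ ℤ/24 ⊕ ℤ/24

Derivation:
rank_ℚ(R)=4; free=4−4=0
SNF(R) diag = [4, 8, 24, 24] → torsion [4, 8, 24, 24]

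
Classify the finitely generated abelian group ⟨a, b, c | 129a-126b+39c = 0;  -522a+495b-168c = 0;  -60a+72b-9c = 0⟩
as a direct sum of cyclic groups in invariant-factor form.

rank_ℚ(R)=3; free=3−3=0
SNF(R) diag = [3, 3, 9] → torsion [3, 3, 9]

Answer: M ≅ ℤ/3 ⊕ ℤ/3 ⊕ ℤ/9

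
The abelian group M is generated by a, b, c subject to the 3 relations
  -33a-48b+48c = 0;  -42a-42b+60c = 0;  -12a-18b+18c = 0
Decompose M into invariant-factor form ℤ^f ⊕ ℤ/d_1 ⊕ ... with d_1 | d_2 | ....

Answer: M ≅ ℤ/3 ⊕ ℤ/6 ⊕ ℤ/18

Derivation:
rank_ℚ(R)=3; free=3−3=0
SNF(R) diag = [3, 6, 18] → torsion [3, 6, 18]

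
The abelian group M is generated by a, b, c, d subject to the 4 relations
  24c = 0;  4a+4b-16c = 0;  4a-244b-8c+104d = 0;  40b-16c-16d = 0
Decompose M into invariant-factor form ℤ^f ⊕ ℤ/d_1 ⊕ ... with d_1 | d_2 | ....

rank_ℚ(R)=4; free=4−4=0
SNF(R) diag = [4, 8, 24, 24] → torsion [4, 8, 24, 24]

Answer: M ≅ ℤ/4 ⊕ ℤ/8 ⊕ ℤ/24 ⊕ ℤ/24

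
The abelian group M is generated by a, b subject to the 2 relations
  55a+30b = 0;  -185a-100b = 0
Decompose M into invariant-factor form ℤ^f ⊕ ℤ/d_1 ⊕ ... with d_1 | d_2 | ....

rank_ℚ(R)=2; free=2−2=0
SNF(R) diag = [5, 10] → torsion [5, 10]

Answer: M ≅ ℤ/5 ⊕ ℤ/10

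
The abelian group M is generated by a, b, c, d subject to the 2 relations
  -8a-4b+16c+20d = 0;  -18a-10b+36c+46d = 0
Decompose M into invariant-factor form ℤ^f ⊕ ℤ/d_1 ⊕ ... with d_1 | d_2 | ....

Answer: M ≅ ℤ^2 ⊕ ℤ/2 ⊕ ℤ/4

Derivation:
rank_ℚ(R)=2; free=4−2=2
SNF(R) diag = [2, 4] → torsion [2, 4]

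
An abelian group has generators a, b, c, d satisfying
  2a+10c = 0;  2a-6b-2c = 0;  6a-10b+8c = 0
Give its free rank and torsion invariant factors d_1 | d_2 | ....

rank_ℚ(R)=3; free=4−3=1
SNF(R) diag = [2, 2, 6] → torsion [2, 2, 6]

Answer: M ≅ ℤ^1 ⊕ ℤ/2 ⊕ ℤ/2 ⊕ ℤ/6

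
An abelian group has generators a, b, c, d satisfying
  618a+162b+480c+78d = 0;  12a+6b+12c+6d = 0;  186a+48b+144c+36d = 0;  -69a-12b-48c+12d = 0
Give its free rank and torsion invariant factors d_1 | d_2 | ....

rank_ℚ(R)=4; free=4−4=0
SNF(R) diag = [3, 6, 12, 36] → torsion [3, 6, 12, 36]

Answer: M ≅ ℤ/3 ⊕ ℤ/6 ⊕ ℤ/12 ⊕ ℤ/36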